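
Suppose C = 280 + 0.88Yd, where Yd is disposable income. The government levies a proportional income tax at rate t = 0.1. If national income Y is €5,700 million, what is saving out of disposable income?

S = 335.6

Yd = (1 − 0.1)(5700) = 0.9(5700) = 5130
C = 280 + 0.88(5130) = 280 + 4514.4 = 4794.4
S = Yd − C = 5130 − 4794.4 = 335.6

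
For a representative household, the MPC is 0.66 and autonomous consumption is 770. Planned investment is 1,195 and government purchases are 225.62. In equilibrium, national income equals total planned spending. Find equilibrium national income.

Y = 6443

Y = C + I + G = 770 + 0.66Y + 1195 + 225.62
Y − 0.66Y = 2190.62
0.34Y = 2190.62, so Y = 2190.62/0.34 = 6443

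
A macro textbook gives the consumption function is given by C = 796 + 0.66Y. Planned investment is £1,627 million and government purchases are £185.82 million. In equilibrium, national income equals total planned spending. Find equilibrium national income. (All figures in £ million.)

Y = 7673

Y = C + I + G = 796 + 0.66Y + 1627 + 185.82
Y − 0.66Y = 2608.82
0.34Y = 2608.82, so Y = 2608.82/0.34 = 7673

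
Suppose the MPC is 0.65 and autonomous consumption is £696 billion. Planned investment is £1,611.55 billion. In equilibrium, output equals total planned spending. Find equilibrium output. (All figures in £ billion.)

Y = 6593

Y = C + I = 696 + 0.65Y + 1611.55
Y − 0.65Y = 2307.55
0.35Y = 2307.55, so Y = 2307.55/0.35 = 6593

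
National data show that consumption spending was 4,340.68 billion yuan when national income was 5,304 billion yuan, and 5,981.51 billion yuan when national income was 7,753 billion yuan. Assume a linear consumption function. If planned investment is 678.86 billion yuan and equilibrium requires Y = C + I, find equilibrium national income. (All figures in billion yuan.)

MPC = (5981.51 − 4340.68)/(7753 − 5304) = 1640.83/2449 = 0.67
a = 4340.68 − 0.67(5304) = 787
Equilibrium: Y = 787 + 0.67Y + 678.86
0.33Y = 1465.86, so Y = 1465.86/0.33 = 4442

Y = 4442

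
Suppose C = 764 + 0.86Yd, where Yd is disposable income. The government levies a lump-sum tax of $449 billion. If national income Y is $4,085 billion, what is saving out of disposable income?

Yd = Y − T = 4085 − 449 = 3636
C = 764 + 0.86(3636) = 764 + 3126.96 = 3890.96
S = Yd − C = 3636 − 3890.96 = -254.96

S = -254.96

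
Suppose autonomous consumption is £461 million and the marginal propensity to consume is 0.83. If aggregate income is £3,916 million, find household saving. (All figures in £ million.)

C = 461 + 0.83(3916) = 461 + 3250.28 = 3711.28
S = Y − C = 3916 − 3711.28 = 204.72

S = 204.72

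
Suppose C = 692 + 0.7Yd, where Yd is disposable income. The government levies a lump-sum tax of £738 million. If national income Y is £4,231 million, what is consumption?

C = 3137.1

Yd = Y − T = 4231 − 738 = 3493
C = 692 + 0.7(3493) = 692 + 2445.1 = 3137.1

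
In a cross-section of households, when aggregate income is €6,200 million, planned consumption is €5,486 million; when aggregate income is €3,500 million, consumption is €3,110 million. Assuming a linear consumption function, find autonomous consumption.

MPC = ΔC/ΔY = (5486 − 3110)/(6200 − 3500) = 2376/2700 = 0.88
a = C − MPC·Y = 3110 − 0.88(3500) = 3110 − 3080 = 30

a = 30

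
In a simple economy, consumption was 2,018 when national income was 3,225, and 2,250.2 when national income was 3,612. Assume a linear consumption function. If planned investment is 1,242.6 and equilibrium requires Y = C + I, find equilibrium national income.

Y = 3314

MPC = (2250.2 − 2018)/(3612 − 3225) = 232.2/387 = 0.6
a = 2018 − 0.6(3225) = 83
Equilibrium: Y = 83 + 0.6Y + 1242.6
0.4Y = 1325.6, so Y = 1325.6/0.4 = 3314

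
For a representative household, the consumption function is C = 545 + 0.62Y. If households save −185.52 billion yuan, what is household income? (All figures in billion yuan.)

Y = 946

S = Y − C = -545 + 0.38Y
-545 + 0.38Y = -185.52, so 0.38Y = 359.48 and Y = 946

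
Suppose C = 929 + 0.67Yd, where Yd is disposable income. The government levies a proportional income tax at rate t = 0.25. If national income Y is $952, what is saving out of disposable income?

S = -693.38

Yd = (1 − 0.25)(952) = 0.75(952) = 714
C = 929 + 0.67(714) = 929 + 478.38 = 1407.38
S = Yd − C = 714 − 1407.38 = -693.38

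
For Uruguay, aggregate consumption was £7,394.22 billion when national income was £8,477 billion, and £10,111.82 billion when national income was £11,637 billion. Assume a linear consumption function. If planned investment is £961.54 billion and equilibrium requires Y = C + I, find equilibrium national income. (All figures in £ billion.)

MPC = (10111.82 − 7394.22)/(11637 − 8477) = 2717.6/3160 = 0.86
a = 7394.22 − 0.86(8477) = 104
Equilibrium: Y = 104 + 0.86Y + 961.54
0.14Y = 1065.54, so Y = 1065.54/0.14 = 7611

Y = 7611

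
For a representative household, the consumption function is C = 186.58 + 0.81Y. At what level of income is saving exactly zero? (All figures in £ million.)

At break-even, C = Y: 186.58 + 0.81Y = Y
0.19Y = 186.58, so Y = 186.58/0.19 = 982

Y = 982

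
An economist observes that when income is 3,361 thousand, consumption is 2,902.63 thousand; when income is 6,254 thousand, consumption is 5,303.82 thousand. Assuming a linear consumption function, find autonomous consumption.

MPC = ΔC/ΔY = (5303.82 − 2902.63)/(6254 − 3361) = 2401.19/2893 = 0.83
a = C − MPC·Y = 2902.63 − 0.83(3361) = 2902.63 − 2789.63 = 113

a = 113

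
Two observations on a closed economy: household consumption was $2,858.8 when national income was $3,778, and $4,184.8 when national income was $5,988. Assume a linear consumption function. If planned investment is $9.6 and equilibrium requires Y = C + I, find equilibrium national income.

Y = 1504

MPC = (4184.8 − 2858.8)/(5988 − 3778) = 1326/2210 = 0.6
a = 2858.8 − 0.6(3778) = 592
Equilibrium: Y = 592 + 0.6Y + 9.6
0.4Y = 601.6, so Y = 601.6/0.4 = 1504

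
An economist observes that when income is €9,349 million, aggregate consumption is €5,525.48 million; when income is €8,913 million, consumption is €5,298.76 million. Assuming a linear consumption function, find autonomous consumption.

MPC = ΔC/ΔY = (5525.48 − 5298.76)/(9349 − 8913) = 226.72/436 = 0.52
a = C − MPC·Y = 5298.76 − 0.52(8913) = 5298.76 − 4634.76 = 664

a = 664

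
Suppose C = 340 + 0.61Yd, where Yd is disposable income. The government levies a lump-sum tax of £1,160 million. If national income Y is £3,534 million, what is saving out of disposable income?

S = 585.86

Yd = Y − T = 3534 − 1160 = 2374
C = 340 + 0.61(2374) = 340 + 1448.14 = 1788.14
S = Yd − C = 2374 − 1788.14 = 585.86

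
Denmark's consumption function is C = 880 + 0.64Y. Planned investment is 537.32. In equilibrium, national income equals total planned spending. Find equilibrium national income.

Y = C + I = 880 + 0.64Y + 537.32
Y − 0.64Y = 1417.32
0.36Y = 1417.32, so Y = 1417.32/0.36 = 3937

Y = 3937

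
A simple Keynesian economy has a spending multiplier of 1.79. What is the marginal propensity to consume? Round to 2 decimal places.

MPC = 0.44

k = 1/(1 − MPC), so 1 − MPC = 1/k = 1/1.79 = 0.5587
MPC = 1 − 0.5587 = 0.44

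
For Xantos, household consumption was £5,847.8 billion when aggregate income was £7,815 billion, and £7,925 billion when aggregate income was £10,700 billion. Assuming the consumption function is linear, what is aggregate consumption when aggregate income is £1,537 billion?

C = 1327.64

MPC = (7925 − 5847.8)/(10700 − 7815) = 2077.2/2885 = 0.72
a = 5847.8 − 0.72(7815) = 5847.8 − 5626.8 = 221
C = 221 + 0.72(1537) = 221 + 1106.64 = 1327.64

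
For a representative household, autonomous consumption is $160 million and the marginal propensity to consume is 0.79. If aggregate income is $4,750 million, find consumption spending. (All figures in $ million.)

C = 160 + 0.79(4750) = 160 + 3752.5 = 3912.5

C = 3912.5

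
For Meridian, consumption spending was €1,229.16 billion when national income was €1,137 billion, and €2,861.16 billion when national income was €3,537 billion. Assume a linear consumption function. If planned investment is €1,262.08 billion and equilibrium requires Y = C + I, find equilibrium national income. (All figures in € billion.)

MPC = (2861.16 − 1229.16)/(3537 − 1137) = 1632/2400 = 0.68
a = 1229.16 − 0.68(1137) = 456
Equilibrium: Y = 456 + 0.68Y + 1262.08
0.32Y = 1718.08, so Y = 1718.08/0.32 = 5369

Y = 5369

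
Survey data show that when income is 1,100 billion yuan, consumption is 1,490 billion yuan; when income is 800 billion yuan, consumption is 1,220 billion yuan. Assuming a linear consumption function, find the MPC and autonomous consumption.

MPC = 0.9; a = 500

MPC = ΔC/ΔY = (1490 − 1220)/(1100 − 800) = 270/300 = 0.9
a = C − MPC·Y = 1220 − 0.9(800) = 1220 − 720 = 500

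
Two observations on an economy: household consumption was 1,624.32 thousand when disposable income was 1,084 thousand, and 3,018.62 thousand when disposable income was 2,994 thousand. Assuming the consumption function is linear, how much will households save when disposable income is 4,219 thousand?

S = 306.13

MPC = (3018.62 − 1624.32)/(2994 − 1084) = 1394.3/1910 = 0.73
a = 1624.32 − 0.73(1084) = 1624.32 − 791.32 = 833
C = 833 + 0.73(4219) = 3912.87
S = 4219 − 3912.87 = 306.13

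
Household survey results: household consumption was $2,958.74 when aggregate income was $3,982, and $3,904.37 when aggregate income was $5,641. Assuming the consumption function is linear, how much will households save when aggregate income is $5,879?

S = 1838.97

MPC = (3904.37 − 2958.74)/(5641 − 3982) = 945.63/1659 = 0.57
a = 2958.74 − 0.57(3982) = 2958.74 − 2269.74 = 689
C = 689 + 0.57(5879) = 4040.03
S = 5879 − 4040.03 = 1838.97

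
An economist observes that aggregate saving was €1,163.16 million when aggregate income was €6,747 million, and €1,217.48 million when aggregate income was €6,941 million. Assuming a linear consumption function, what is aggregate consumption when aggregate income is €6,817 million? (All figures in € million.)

MPS = ΔS/ΔY = (1217.48 − 1163.16)/(6941 − 6747) = 54.32/194 = 0.28
MPC = 1 − MPS = 0.72
Autonomous saving = 1163.16 − 0.28(6747) = -726, so a = 726
C = 726 + 0.72(6817) = 726 + 4908.24 = 5634.24

C = 5634.24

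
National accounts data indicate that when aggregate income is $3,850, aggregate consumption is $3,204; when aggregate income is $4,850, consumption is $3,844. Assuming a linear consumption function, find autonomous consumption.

a = 740

MPC = ΔC/ΔY = (3844 − 3204)/(4850 − 3850) = 640/1000 = 0.64
a = C − MPC·Y = 3204 − 0.64(3850) = 3204 − 2464 = 740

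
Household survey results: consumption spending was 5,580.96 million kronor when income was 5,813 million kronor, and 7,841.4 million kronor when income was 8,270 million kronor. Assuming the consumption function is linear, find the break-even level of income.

MPC = (7841.4 − 5580.96)/(8270 − 5813) = 2260.44/2457 = 0.92
a = 5580.96 − 0.92(5813) = 5580.96 − 5347.96 = 233
Break-even: Y = a/(1−MPC) = 233/0.08 = 2912.5

Y = 2912.5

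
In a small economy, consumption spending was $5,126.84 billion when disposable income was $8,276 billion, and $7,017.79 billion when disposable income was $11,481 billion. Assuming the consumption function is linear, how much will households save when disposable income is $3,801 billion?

S = 1314.41

MPC = (7017.79 − 5126.84)/(11481 − 8276) = 1890.95/3205 = 0.59
a = 5126.84 − 0.59(8276) = 5126.84 − 4882.84 = 244
C = 244 + 0.59(3801) = 2486.59
S = 3801 − 2486.59 = 1314.41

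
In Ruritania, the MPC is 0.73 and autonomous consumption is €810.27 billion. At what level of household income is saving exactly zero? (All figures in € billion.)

At break-even, C = Y: 810.27 + 0.73Y = Y
0.27Y = 810.27, so Y = 810.27/0.27 = 3001

Y = 3001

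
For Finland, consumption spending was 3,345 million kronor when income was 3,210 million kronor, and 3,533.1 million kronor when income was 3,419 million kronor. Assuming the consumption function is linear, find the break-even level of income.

MPC = (3533.1 − 3345)/(3419 − 3210) = 188.1/209 = 0.9
a = 3345 − 0.9(3210) = 3345 − 2889 = 456
Break-even: Y = a/(1−MPC) = 456/0.1 = 4560

Y = 4560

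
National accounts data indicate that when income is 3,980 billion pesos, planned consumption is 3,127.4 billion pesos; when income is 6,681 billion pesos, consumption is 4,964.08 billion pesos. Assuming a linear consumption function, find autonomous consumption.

a = 421

MPC = ΔC/ΔY = (4964.08 − 3127.4)/(6681 − 3980) = 1836.68/2701 = 0.68
a = C − MPC·Y = 3127.4 − 0.68(3980) = 3127.4 − 2706.4 = 421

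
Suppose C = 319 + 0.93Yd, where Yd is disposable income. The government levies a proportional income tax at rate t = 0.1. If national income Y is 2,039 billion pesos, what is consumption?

C = 2025.643

Yd = (1 − 0.1)(2039) = 0.9(2039) = 1835.1
C = 319 + 0.93(1835.1) = 319 + 1706.643 = 2025.643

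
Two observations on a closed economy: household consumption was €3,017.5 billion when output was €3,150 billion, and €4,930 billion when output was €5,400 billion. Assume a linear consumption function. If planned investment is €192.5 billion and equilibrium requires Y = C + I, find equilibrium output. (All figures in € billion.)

Y = 3550

MPC = (4930 − 3017.5)/(5400 − 3150) = 1912.5/2250 = 0.85
a = 3017.5 − 0.85(3150) = 340
Equilibrium: Y = 340 + 0.85Y + 192.5
0.15Y = 532.5, so Y = 532.5/0.15 = 3550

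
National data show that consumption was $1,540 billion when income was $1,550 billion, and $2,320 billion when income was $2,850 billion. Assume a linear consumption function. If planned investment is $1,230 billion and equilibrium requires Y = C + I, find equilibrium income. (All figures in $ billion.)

Y = 4600

MPC = (2320 − 1540)/(2850 − 1550) = 780/1300 = 0.6
a = 1540 − 0.6(1550) = 610
Equilibrium: Y = 610 + 0.6Y + 1230
0.4Y = 1840, so Y = 1840/0.4 = 4600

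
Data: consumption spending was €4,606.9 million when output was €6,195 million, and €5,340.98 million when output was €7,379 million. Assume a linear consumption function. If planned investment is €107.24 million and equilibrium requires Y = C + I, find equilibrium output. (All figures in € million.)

Y = 2298

MPC = (5340.98 − 4606.9)/(7379 − 6195) = 734.08/1184 = 0.62
a = 4606.9 − 0.62(6195) = 766
Equilibrium: Y = 766 + 0.62Y + 107.24
0.38Y = 873.24, so Y = 873.24/0.38 = 2298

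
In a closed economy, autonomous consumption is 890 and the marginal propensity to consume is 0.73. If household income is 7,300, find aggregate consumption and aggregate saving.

C = 6219; S = 1081

C = 890 + 0.73(7300) = 890 + 5329 = 6219
S = Y − C = 7300 − 6219 = 1081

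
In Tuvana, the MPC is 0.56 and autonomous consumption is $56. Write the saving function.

S = Y − C = Y − (56 + 0.56Y) = -56 + (1 − 0.56)Y

S = -56 + 0.44Y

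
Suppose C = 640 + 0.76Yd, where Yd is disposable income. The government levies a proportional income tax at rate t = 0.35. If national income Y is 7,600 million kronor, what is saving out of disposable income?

Yd = (1 − 0.35)(7600) = 0.65(7600) = 4940
C = 640 + 0.76(4940) = 640 + 3754.4 = 4394.4
S = Yd − C = 4940 − 4394.4 = 545.6

S = 545.6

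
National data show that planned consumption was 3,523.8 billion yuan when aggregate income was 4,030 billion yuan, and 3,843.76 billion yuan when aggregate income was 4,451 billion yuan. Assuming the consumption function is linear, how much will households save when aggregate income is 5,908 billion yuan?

S = 956.92

MPC = (3843.76 − 3523.8)/(4451 − 4030) = 319.96/421 = 0.76
a = 3523.8 − 0.76(4030) = 3523.8 − 3062.8 = 461
C = 461 + 0.76(5908) = 4951.08
S = 5908 − 4951.08 = 956.92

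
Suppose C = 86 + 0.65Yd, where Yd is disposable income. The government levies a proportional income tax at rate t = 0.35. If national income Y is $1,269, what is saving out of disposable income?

S = 202.6975

Yd = (1 − 0.35)(1269) = 0.65(1269) = 824.85
C = 86 + 0.65(824.85) = 86 + 536.1525 = 622.1525
S = Yd − C = 824.85 − 622.1525 = 202.6975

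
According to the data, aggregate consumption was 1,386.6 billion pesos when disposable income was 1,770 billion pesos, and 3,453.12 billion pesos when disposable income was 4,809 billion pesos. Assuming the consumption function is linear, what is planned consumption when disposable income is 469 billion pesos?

C = 501.92

MPC = (3453.12 − 1386.6)/(4809 − 1770) = 2066.52/3039 = 0.68
a = 1386.6 − 0.68(1770) = 1386.6 − 1203.6 = 183
C = 183 + 0.68(469) = 183 + 318.92 = 501.92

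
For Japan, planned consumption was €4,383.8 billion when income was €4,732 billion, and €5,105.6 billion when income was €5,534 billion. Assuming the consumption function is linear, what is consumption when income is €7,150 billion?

C = 6560

MPC = (5105.6 − 4383.8)/(5534 − 4732) = 721.8/802 = 0.9
a = 4383.8 − 0.9(4732) = 4383.8 − 4258.8 = 125
C = 125 + 0.9(7150) = 125 + 6435 = 6560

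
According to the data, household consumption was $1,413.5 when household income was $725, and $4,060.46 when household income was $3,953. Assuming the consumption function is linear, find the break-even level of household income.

Y = 4550

MPC = (4060.46 − 1413.5)/(3953 − 725) = 2646.96/3228 = 0.82
a = 1413.5 − 0.82(725) = 1413.5 − 594.5 = 819
Break-even: Y = a/(1−MPC) = 819/0.18 = 4550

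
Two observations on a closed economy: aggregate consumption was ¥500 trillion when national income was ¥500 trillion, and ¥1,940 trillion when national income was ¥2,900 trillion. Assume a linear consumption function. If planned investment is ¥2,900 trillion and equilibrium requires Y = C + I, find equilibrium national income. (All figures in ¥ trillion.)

Y = 7750

MPC = (1940 − 500)/(2900 − 500) = 1440/2400 = 0.6
a = 500 − 0.6(500) = 200
Equilibrium: Y = 200 + 0.6Y + 2900
0.4Y = 3100, so Y = 3100/0.4 = 7750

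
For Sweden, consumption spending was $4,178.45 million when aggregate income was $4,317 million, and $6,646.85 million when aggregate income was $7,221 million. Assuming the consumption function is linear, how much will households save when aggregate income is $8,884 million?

MPC = (6646.85 − 4178.45)/(7221 − 4317) = 2468.4/2904 = 0.85
a = 4178.45 − 0.85(4317) = 4178.45 − 3669.45 = 509
C = 509 + 0.85(8884) = 8060.4
S = 8884 − 8060.4 = 823.6

S = 823.6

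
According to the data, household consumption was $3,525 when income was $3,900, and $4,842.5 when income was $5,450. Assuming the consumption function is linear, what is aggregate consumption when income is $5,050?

C = 4502.5

MPC = (4842.5 − 3525)/(5450 − 3900) = 1317.5/1550 = 0.85
a = 3525 − 0.85(3900) = 3525 − 3315 = 210
C = 210 + 0.85(5050) = 210 + 4292.5 = 4502.5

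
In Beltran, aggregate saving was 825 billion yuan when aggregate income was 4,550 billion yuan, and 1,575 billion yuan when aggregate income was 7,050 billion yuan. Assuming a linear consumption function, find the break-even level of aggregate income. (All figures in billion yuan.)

MPS = ΔS/ΔY = (1575 − 825)/(7050 − 4550) = 750/2500 = 0.3
MPC = 1 − MPS = 0.7
From S(4550) = 825: −a + 0.3(4550) = 825, so a = 1365 − 825 = 540
Break-even (S = 0): Y = a/MPS = 540/0.3 = 1800

Y = 1800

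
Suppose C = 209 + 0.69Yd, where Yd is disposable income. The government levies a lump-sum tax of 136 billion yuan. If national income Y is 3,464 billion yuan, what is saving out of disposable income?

Yd = Y − T = 3464 − 136 = 3328
C = 209 + 0.69(3328) = 209 + 2296.32 = 2505.32
S = Yd − C = 3328 − 2505.32 = 822.68

S = 822.68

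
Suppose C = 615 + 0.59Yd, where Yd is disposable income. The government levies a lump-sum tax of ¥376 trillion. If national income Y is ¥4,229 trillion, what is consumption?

Yd = Y − T = 4229 − 376 = 3853
C = 615 + 0.59(3853) = 615 + 2273.27 = 2888.27

C = 2888.27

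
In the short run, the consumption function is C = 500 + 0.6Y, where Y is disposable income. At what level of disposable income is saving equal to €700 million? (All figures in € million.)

S = Y − C = -500 + 0.4Y
-500 + 0.4Y = 700, so 0.4Y = 1200 and Y = 3000

Y = 3000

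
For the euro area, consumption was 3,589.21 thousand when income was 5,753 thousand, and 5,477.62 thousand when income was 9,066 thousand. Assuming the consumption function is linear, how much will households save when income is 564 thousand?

MPC = (5477.62 − 3589.21)/(9066 − 5753) = 1888.41/3313 = 0.57
a = 3589.21 − 0.57(5753) = 3589.21 − 3279.21 = 310
C = 310 + 0.57(564) = 631.48
S = 564 − 631.48 = -67.48

S = -67.48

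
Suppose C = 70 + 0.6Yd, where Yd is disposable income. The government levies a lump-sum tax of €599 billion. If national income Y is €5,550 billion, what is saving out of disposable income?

S = 1910.4

Yd = Y − T = 5550 − 599 = 4951
C = 70 + 0.6(4951) = 70 + 2970.6 = 3040.6
S = Yd − C = 4951 − 3040.6 = 1910.4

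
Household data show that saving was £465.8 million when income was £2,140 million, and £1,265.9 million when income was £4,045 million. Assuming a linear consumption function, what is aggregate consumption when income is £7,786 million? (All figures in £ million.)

MPS = ΔS/ΔY = (1265.9 − 465.8)/(4045 − 2140) = 800.1/1905 = 0.42
MPC = 1 − MPS = 0.58
Autonomous saving = 465.8 − 0.42(2140) = -433, so a = 433
C = 433 + 0.58(7786) = 433 + 4515.88 = 4948.88

C = 4948.88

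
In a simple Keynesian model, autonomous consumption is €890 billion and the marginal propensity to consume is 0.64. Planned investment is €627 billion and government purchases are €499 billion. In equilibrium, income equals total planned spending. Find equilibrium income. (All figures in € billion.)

Y = C + I + G = 890 + 0.64Y + 627 + 499
Y − 0.64Y = 2016
0.36Y = 2016, so Y = 2016/0.36 = 5600

Y = 5600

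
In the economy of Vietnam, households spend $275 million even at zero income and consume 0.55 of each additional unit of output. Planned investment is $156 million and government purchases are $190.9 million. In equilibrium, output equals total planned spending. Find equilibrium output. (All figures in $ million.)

Y = C + I + G = 275 + 0.55Y + 156 + 190.9
Y − 0.55Y = 621.9
0.45Y = 621.9, so Y = 621.9/0.45 = 1382

Y = 1382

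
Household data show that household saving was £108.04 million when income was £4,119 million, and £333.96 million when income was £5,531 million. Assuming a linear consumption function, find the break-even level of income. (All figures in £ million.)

Y = 3443.75

MPS = ΔS/ΔY = (333.96 − 108.04)/(5531 − 4119) = 225.92/1412 = 0.16
MPC = 1 − MPS = 0.84
From S(4119) = 108.04: −a + 0.16(4119) = 108.04, so a = 659.04 − 108.04 = 551
Break-even (S = 0): Y = a/MPS = 551/0.16 = 3443.75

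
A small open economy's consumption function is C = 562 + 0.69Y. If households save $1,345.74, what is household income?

Y = 6154

S = Y − C = -562 + 0.31Y
-562 + 0.31Y = 1345.74, so 0.31Y = 1907.74 and Y = 6154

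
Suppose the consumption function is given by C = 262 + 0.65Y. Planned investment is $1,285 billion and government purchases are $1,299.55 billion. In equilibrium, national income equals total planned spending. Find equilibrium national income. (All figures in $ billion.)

Y = 8133

Y = C + I + G = 262 + 0.65Y + 1285 + 1299.55
Y − 0.65Y = 2846.55
0.35Y = 2846.55, so Y = 2846.55/0.35 = 8133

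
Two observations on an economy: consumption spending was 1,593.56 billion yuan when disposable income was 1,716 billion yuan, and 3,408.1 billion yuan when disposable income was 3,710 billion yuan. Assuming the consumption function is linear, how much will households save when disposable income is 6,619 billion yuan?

S = 563.71

MPC = (3408.1 − 1593.56)/(3710 − 1716) = 1814.54/1994 = 0.91
a = 1593.56 − 0.91(1716) = 1593.56 − 1561.56 = 32
C = 32 + 0.91(6619) = 6055.29
S = 6619 − 6055.29 = 563.71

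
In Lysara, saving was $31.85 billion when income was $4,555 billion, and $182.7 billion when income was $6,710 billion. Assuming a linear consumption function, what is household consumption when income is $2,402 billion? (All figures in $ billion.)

MPS = ΔS/ΔY = (182.7 − 31.85)/(6710 − 4555) = 150.85/2155 = 0.07
MPC = 1 − MPS = 0.93
Autonomous saving = 31.85 − 0.07(4555) = -287, so a = 287
C = 287 + 0.93(2402) = 287 + 2233.86 = 2520.86

C = 2520.86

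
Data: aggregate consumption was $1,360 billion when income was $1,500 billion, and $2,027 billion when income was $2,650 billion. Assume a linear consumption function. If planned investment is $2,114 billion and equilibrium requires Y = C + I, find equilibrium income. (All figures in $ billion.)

Y = 6200

MPC = (2027 − 1360)/(2650 − 1500) = 667/1150 = 0.58
a = 1360 − 0.58(1500) = 490
Equilibrium: Y = 490 + 0.58Y + 2114
0.42Y = 2604, so Y = 2604/0.42 = 6200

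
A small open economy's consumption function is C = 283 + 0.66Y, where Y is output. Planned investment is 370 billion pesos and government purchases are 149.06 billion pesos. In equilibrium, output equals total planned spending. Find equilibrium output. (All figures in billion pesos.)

Y = C + I + G = 283 + 0.66Y + 370 + 149.06
Y − 0.66Y = 802.06
0.34Y = 802.06, so Y = 802.06/0.34 = 2359

Y = 2359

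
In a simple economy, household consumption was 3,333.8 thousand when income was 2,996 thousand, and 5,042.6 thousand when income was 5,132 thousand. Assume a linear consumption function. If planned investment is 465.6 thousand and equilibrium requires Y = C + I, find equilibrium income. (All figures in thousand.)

MPC = (5042.6 − 3333.8)/(5132 − 2996) = 1708.8/2136 = 0.8
a = 3333.8 − 0.8(2996) = 937
Equilibrium: Y = 937 + 0.8Y + 465.6
0.2Y = 1402.6, so Y = 1402.6/0.2 = 7013

Y = 7013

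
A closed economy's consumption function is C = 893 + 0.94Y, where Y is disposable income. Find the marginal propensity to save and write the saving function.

MPS = 1 − MPC = 1 − 0.94 = 0.06
S = Y − C = -893 + 0.06Y

MPS = 0.06; S = -893 + 0.06Y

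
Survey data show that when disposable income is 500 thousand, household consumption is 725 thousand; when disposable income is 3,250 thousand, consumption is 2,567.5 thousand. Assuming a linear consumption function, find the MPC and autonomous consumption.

MPC = ΔC/ΔY = (2567.5 − 725)/(3250 − 500) = 1842.5/2750 = 0.67
a = C − MPC·Y = 725 − 0.67(500) = 725 − 335 = 390

MPC = 0.67; a = 390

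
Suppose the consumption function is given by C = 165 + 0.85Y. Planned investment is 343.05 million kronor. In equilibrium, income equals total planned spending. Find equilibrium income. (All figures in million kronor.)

Y = C + I = 165 + 0.85Y + 343.05
Y − 0.85Y = 508.05
0.15Y = 508.05, so Y = 508.05/0.15 = 3387

Y = 3387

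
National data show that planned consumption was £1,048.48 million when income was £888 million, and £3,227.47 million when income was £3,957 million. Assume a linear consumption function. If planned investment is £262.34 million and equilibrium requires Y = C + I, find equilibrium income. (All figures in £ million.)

Y = 2346

MPC = (3227.47 − 1048.48)/(3957 − 888) = 2178.99/3069 = 0.71
a = 1048.48 − 0.71(888) = 418
Equilibrium: Y = 418 + 0.71Y + 262.34
0.29Y = 680.34, so Y = 680.34/0.29 = 2346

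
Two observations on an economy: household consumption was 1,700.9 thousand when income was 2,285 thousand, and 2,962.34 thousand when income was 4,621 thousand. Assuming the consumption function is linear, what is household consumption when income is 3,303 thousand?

C = 2250.62

MPC = (2962.34 − 1700.9)/(4621 − 2285) = 1261.44/2336 = 0.54
a = 1700.9 − 0.54(2285) = 1700.9 − 1233.9 = 467
C = 467 + 0.54(3303) = 467 + 1783.62 = 2250.62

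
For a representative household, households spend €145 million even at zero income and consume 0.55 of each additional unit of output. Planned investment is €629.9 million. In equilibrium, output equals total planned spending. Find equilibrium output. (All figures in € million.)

Y = 1722

Y = C + I = 145 + 0.55Y + 629.9
Y − 0.55Y = 774.9
0.45Y = 774.9, so Y = 774.9/0.45 = 1722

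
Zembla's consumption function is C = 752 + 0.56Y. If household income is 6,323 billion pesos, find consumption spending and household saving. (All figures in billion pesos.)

C = 752 + 0.56(6323) = 752 + 3540.88 = 4292.88
S = Y − C = 6323 − 4292.88 = 2030.12

C = 4292.88; S = 2030.12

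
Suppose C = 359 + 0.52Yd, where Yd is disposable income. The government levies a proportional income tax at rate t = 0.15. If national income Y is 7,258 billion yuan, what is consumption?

C = 3567.036

Yd = (1 − 0.15)(7258) = 0.85(7258) = 6169.3
C = 359 + 0.52(6169.3) = 359 + 3208.036 = 3567.036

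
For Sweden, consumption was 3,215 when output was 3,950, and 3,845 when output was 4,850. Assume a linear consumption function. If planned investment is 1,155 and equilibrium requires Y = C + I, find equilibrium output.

Y = 5350

MPC = (3845 − 3215)/(4850 − 3950) = 630/900 = 0.7
a = 3215 − 0.7(3950) = 450
Equilibrium: Y = 450 + 0.7Y + 1155
0.3Y = 1605, so Y = 1605/0.3 = 5350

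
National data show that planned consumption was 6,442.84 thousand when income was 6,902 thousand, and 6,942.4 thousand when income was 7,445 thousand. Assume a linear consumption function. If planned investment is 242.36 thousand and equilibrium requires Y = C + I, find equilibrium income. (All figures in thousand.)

MPC = (6942.4 − 6442.84)/(7445 − 6902) = 499.56/543 = 0.92
a = 6442.84 − 0.92(6902) = 93
Equilibrium: Y = 93 + 0.92Y + 242.36
0.08Y = 335.36, so Y = 335.36/0.08 = 4192

Y = 4192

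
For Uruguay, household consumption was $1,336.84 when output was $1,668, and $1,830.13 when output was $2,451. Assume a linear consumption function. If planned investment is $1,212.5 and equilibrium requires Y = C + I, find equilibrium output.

Y = 4050

MPC = (1830.13 − 1336.84)/(2451 − 1668) = 493.29/783 = 0.63
a = 1336.84 − 0.63(1668) = 286
Equilibrium: Y = 286 + 0.63Y + 1212.5
0.37Y = 1498.5, so Y = 1498.5/0.37 = 4050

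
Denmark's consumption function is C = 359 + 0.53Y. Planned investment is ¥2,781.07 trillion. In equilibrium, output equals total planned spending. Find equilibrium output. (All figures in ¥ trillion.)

Y = 6681

Y = C + I = 359 + 0.53Y + 2781.07
Y − 0.53Y = 3140.07
0.47Y = 3140.07, so Y = 3140.07/0.47 = 6681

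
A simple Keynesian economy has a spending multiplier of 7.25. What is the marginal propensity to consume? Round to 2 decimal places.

k = 1/(1 − MPC), so 1 − MPC = 1/k = 1/7.25 = 0.1379
MPC = 1 − 0.1379 = 0.86

MPC = 0.86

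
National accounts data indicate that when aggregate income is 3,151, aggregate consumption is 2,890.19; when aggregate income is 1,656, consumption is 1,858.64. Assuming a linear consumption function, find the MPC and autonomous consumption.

MPC = ΔC/ΔY = (2890.19 − 1858.64)/(3151 − 1656) = 1031.55/1495 = 0.69
a = C − MPC·Y = 1858.64 − 0.69(1656) = 1858.64 − 1142.64 = 716

MPC = 0.69; a = 716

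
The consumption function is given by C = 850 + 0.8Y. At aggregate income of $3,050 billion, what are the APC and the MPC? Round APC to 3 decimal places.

APC = 1.079; MPC = 0.8

MPC = 0.8 (the slope of the consumption function)
C = 850 + 0.8(3050) = 3290, so APC = 3290/3050 = 1.079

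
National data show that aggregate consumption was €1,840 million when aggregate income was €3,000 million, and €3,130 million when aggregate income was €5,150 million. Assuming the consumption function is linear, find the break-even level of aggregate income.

Y = 100

MPC = (3130 − 1840)/(5150 − 3000) = 1290/2150 = 0.6
a = 1840 − 0.6(3000) = 1840 − 1800 = 40
Break-even: Y = a/(1−MPC) = 40/0.4 = 100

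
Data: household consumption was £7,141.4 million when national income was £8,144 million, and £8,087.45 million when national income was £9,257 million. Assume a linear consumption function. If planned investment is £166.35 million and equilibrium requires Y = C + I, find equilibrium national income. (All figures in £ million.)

MPC = (8087.45 − 7141.4)/(9257 − 8144) = 946.05/1113 = 0.85
a = 7141.4 − 0.85(8144) = 219
Equilibrium: Y = 219 + 0.85Y + 166.35
0.15Y = 385.35, so Y = 385.35/0.15 = 2569

Y = 2569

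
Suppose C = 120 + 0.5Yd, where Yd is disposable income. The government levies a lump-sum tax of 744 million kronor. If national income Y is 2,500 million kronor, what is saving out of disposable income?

Yd = Y − T = 2500 − 744 = 1756
C = 120 + 0.5(1756) = 120 + 878 = 998
S = Yd − C = 1756 − 998 = 758

S = 758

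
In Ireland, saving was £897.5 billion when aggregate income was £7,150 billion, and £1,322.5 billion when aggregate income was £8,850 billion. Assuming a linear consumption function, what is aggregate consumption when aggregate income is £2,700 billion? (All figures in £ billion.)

C = 2915

MPS = ΔS/ΔY = (1322.5 − 897.5)/(8850 − 7150) = 425/1700 = 0.25
MPC = 1 − MPS = 0.75
Autonomous saving = 897.5 − 0.25(7150) = -890, so a = 890
C = 890 + 0.75(2700) = 890 + 2025 = 2915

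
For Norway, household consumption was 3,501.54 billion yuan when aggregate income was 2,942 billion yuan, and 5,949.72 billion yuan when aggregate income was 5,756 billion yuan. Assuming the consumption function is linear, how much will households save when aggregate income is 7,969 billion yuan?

S = 93.97

MPC = (5949.72 − 3501.54)/(5756 − 2942) = 2448.18/2814 = 0.87
a = 3501.54 − 0.87(2942) = 3501.54 − 2559.54 = 942
C = 942 + 0.87(7969) = 7875.03
S = 7969 − 7875.03 = 93.97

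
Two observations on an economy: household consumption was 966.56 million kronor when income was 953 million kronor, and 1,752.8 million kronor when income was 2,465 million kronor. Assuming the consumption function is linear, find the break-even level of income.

Y = 981.25

MPC = (1752.8 − 966.56)/(2465 − 953) = 786.24/1512 = 0.52
a = 966.56 − 0.52(953) = 966.56 − 495.56 = 471
Break-even: Y = a/(1−MPC) = 471/0.48 = 981.25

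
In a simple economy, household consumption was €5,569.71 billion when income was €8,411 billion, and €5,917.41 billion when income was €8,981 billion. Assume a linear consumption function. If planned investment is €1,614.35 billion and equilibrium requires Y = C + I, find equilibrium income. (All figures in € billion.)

Y = 5265

MPC = (5917.41 − 5569.71)/(8981 − 8411) = 347.7/570 = 0.61
a = 5569.71 − 0.61(8411) = 439
Equilibrium: Y = 439 + 0.61Y + 1614.35
0.39Y = 2053.35, so Y = 2053.35/0.39 = 5265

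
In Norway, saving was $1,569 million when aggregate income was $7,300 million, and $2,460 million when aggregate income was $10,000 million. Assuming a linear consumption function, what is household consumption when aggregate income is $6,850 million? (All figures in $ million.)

C = 5429.5

MPS = ΔS/ΔY = (2460 − 1569)/(10000 − 7300) = 891/2700 = 0.33
MPC = 1 − MPS = 0.67
Autonomous saving = 1569 − 0.33(7300) = -840, so a = 840
C = 840 + 0.67(6850) = 840 + 4589.5 = 5429.5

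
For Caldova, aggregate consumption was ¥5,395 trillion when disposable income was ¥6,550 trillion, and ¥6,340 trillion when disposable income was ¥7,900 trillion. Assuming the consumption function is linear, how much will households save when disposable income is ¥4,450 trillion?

S = 525

MPC = (6340 − 5395)/(7900 − 6550) = 945/1350 = 0.7
a = 5395 − 0.7(6550) = 5395 − 4585 = 810
C = 810 + 0.7(4450) = 3925
S = 4450 − 3925 = 525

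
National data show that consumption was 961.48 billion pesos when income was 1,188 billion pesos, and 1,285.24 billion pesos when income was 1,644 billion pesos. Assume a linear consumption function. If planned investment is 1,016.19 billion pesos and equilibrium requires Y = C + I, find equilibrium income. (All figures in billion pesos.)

MPC = (1285.24 − 961.48)/(1644 − 1188) = 323.76/456 = 0.71
a = 961.48 − 0.71(1188) = 118
Equilibrium: Y = 118 + 0.71Y + 1016.19
0.29Y = 1134.19, so Y = 1134.19/0.29 = 3911

Y = 3911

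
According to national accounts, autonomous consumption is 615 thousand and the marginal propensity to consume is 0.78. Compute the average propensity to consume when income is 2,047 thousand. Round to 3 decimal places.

C = 615 + 0.78(2047) = 2211.66
APC = C/Y = 2211.66/2047 = 1.080

APC = 1.080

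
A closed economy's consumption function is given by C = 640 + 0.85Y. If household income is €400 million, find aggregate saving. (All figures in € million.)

S = -580

C = 640 + 0.85(400) = 640 + 340 = 980
S = Y − C = 400 − 980 = -580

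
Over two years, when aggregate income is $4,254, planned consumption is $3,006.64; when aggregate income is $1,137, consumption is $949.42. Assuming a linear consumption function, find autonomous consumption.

a = 199

MPC = ΔC/ΔY = (3006.64 − 949.42)/(4254 − 1137) = 2057.22/3117 = 0.66
a = C − MPC·Y = 949.42 − 0.66(1137) = 949.42 − 750.42 = 199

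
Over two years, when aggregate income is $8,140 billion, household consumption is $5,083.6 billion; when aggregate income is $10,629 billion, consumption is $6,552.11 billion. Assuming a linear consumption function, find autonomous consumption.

MPC = ΔC/ΔY = (6552.11 − 5083.6)/(10629 − 8140) = 1468.51/2489 = 0.59
a = C − MPC·Y = 5083.6 − 0.59(8140) = 5083.6 − 4802.6 = 281

a = 281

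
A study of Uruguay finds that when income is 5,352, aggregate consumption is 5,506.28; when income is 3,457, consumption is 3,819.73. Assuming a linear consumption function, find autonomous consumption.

MPC = ΔC/ΔY = (5506.28 − 3819.73)/(5352 − 3457) = 1686.55/1895 = 0.89
a = C − MPC·Y = 3819.73 − 0.89(3457) = 3819.73 − 3076.73 = 743

a = 743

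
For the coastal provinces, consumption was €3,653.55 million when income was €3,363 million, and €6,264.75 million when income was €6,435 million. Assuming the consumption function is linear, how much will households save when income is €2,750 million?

S = -382.5

MPC = (6264.75 − 3653.55)/(6435 − 3363) = 2611.2/3072 = 0.85
a = 3653.55 − 0.85(3363) = 3653.55 − 2858.55 = 795
C = 795 + 0.85(2750) = 3132.5
S = 2750 − 3132.5 = -382.5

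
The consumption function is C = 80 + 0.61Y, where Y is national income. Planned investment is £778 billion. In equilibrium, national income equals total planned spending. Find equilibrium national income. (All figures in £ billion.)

Y = 2200

Y = C + I = 80 + 0.61Y + 778
Y − 0.61Y = 858
0.39Y = 858, so Y = 858/0.39 = 2200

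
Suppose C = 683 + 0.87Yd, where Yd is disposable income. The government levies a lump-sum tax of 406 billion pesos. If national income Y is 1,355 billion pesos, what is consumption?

C = 1508.63

Yd = Y − T = 1355 − 406 = 949
C = 683 + 0.87(949) = 683 + 825.63 = 1508.63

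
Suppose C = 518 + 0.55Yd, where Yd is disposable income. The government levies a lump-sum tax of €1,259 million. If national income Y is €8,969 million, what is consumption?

Yd = Y − T = 8969 − 1259 = 7710
C = 518 + 0.55(7710) = 518 + 4240.5 = 4758.5

C = 4758.5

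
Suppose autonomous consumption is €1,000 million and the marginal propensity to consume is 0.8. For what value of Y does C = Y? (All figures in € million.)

Y = 5000

At break-even, C = Y: 1000 + 0.8Y = Y
0.2Y = 1000, so Y = 1000/0.2 = 5000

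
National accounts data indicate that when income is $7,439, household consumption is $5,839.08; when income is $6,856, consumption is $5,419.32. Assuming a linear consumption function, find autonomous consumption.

a = 483

MPC = ΔC/ΔY = (5839.08 − 5419.32)/(7439 − 6856) = 419.76/583 = 0.72
a = C − MPC·Y = 5419.32 − 0.72(6856) = 5419.32 − 4936.32 = 483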